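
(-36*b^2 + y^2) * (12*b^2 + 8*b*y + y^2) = -432*b^4 - 288*b^3*y - 24*b^2*y^2 + 8*b*y^3 + y^4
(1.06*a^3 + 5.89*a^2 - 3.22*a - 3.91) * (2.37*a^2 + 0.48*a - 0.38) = 2.5122*a^5 + 14.4681*a^4 - 5.207*a^3 - 13.0505*a^2 - 0.6532*a + 1.4858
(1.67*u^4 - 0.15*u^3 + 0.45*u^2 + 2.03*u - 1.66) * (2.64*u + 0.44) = 4.4088*u^5 + 0.3388*u^4 + 1.122*u^3 + 5.5572*u^2 - 3.4892*u - 0.7304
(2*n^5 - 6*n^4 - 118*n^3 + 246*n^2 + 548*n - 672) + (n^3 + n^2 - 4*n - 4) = 2*n^5 - 6*n^4 - 117*n^3 + 247*n^2 + 544*n - 676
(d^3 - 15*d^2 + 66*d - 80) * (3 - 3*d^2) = -3*d^5 + 45*d^4 - 195*d^3 + 195*d^2 + 198*d - 240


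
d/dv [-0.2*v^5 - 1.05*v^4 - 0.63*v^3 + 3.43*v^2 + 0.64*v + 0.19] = -1.0*v^4 - 4.2*v^3 - 1.89*v^2 + 6.86*v + 0.64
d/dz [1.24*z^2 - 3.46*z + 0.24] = 2.48*z - 3.46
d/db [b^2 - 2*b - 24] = 2*b - 2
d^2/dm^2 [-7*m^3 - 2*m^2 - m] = -42*m - 4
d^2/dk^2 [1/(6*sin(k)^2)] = (cos(2*k) + 2)/(3*sin(k)^4)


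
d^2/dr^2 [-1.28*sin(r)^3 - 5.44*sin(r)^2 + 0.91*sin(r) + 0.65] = 0.0500000000000007*sin(r) - 2.88*sin(3*r) - 10.88*cos(2*r)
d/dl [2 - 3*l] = -3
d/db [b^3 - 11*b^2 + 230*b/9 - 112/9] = 3*b^2 - 22*b + 230/9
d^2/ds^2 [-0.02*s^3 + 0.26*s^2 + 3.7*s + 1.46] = 0.52 - 0.12*s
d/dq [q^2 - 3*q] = 2*q - 3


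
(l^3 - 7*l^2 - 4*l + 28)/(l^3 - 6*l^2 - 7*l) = (l^2 - 4)/(l*(l + 1))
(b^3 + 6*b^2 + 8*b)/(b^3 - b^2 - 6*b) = (b + 4)/(b - 3)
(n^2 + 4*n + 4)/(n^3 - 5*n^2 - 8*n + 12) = (n + 2)/(n^2 - 7*n + 6)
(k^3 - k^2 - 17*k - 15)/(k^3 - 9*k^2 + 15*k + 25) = (k + 3)/(k - 5)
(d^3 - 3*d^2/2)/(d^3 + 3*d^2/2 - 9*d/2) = d/(d + 3)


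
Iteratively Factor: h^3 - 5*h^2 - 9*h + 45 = (h + 3)*(h^2 - 8*h + 15) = (h - 3)*(h + 3)*(h - 5)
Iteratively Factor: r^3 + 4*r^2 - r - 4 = (r + 1)*(r^2 + 3*r - 4) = (r + 1)*(r + 4)*(r - 1)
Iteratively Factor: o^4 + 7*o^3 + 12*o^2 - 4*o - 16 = (o + 4)*(o^3 + 3*o^2 - 4) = (o + 2)*(o + 4)*(o^2 + o - 2) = (o - 1)*(o + 2)*(o + 4)*(o + 2)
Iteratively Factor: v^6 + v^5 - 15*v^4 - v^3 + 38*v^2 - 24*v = (v + 2)*(v^5 - v^4 - 13*v^3 + 25*v^2 - 12*v) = (v - 3)*(v + 2)*(v^4 + 2*v^3 - 7*v^2 + 4*v) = v*(v - 3)*(v + 2)*(v^3 + 2*v^2 - 7*v + 4) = v*(v - 3)*(v - 1)*(v + 2)*(v^2 + 3*v - 4) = v*(v - 3)*(v - 1)^2*(v + 2)*(v + 4)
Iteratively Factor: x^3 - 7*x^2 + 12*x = (x)*(x^2 - 7*x + 12) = x*(x - 4)*(x - 3)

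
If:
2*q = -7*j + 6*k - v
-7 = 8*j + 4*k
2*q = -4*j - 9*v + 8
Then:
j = 8*v/15 - 37/30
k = 43/60 - 16*v/15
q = 97/15 - 167*v/30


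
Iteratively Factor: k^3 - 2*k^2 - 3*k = (k - 3)*(k^2 + k) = k*(k - 3)*(k + 1)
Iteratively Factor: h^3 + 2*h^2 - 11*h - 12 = (h + 1)*(h^2 + h - 12) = (h + 1)*(h + 4)*(h - 3)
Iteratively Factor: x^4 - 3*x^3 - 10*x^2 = (x - 5)*(x^3 + 2*x^2) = x*(x - 5)*(x^2 + 2*x) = x*(x - 5)*(x + 2)*(x)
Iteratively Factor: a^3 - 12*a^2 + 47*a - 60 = (a - 5)*(a^2 - 7*a + 12) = (a - 5)*(a - 4)*(a - 3)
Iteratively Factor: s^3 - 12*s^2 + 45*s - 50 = (s - 2)*(s^2 - 10*s + 25) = (s - 5)*(s - 2)*(s - 5)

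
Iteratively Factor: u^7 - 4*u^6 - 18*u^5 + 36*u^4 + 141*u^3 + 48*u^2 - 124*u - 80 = (u + 2)*(u^6 - 6*u^5 - 6*u^4 + 48*u^3 + 45*u^2 - 42*u - 40) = (u - 4)*(u + 2)*(u^5 - 2*u^4 - 14*u^3 - 8*u^2 + 13*u + 10) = (u - 5)*(u - 4)*(u + 2)*(u^4 + 3*u^3 + u^2 - 3*u - 2) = (u - 5)*(u - 4)*(u + 1)*(u + 2)*(u^3 + 2*u^2 - u - 2) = (u - 5)*(u - 4)*(u - 1)*(u + 1)*(u + 2)*(u^2 + 3*u + 2) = (u - 5)*(u - 4)*(u - 1)*(u + 1)^2*(u + 2)*(u + 2)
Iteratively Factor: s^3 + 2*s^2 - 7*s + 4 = (s - 1)*(s^2 + 3*s - 4) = (s - 1)*(s + 4)*(s - 1)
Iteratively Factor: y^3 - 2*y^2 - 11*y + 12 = (y - 4)*(y^2 + 2*y - 3) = (y - 4)*(y + 3)*(y - 1)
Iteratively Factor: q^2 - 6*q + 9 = (q - 3)*(q - 3)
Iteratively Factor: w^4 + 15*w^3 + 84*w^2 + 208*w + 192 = (w + 4)*(w^3 + 11*w^2 + 40*w + 48) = (w + 3)*(w + 4)*(w^2 + 8*w + 16) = (w + 3)*(w + 4)^2*(w + 4)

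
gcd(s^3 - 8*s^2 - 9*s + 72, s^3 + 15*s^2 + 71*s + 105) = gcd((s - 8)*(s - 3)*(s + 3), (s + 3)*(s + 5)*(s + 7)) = s + 3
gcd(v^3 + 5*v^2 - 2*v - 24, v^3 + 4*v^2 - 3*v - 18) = v^2 + v - 6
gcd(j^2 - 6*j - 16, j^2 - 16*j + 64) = j - 8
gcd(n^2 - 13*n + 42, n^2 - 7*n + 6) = n - 6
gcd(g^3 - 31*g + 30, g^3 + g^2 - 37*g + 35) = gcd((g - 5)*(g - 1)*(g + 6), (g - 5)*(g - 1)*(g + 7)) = g^2 - 6*g + 5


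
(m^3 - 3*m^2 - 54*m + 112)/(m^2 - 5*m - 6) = (-m^3 + 3*m^2 + 54*m - 112)/(-m^2 + 5*m + 6)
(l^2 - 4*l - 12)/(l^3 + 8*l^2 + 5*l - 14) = (l - 6)/(l^2 + 6*l - 7)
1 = 1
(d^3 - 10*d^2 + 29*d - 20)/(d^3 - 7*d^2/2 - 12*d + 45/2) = 2*(d^2 - 5*d + 4)/(2*d^2 + 3*d - 9)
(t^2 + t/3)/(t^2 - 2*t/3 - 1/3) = t/(t - 1)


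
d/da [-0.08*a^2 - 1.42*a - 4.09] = -0.16*a - 1.42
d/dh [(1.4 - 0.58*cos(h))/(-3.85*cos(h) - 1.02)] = -5.9816*sin(h)/(3.85*cos(h) + 1.02)^2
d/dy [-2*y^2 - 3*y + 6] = -4*y - 3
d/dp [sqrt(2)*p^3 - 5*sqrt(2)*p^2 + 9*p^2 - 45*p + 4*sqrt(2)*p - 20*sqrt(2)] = 3*sqrt(2)*p^2 - 10*sqrt(2)*p + 18*p - 45 + 4*sqrt(2)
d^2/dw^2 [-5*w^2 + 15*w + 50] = -10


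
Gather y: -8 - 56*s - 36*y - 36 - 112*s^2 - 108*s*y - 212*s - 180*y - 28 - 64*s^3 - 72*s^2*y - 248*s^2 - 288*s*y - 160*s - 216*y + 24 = -64*s^3 - 360*s^2 - 428*s + y*(-72*s^2 - 396*s - 432) - 48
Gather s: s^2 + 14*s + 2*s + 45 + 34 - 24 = s^2 + 16*s + 55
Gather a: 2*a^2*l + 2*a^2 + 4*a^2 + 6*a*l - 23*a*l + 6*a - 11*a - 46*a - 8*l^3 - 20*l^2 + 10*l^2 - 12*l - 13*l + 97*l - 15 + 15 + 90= a^2*(2*l + 6) + a*(-17*l - 51) - 8*l^3 - 10*l^2 + 72*l + 90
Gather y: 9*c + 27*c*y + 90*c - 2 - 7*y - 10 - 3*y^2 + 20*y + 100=99*c - 3*y^2 + y*(27*c + 13) + 88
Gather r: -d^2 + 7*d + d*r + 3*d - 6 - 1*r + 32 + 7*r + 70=-d^2 + 10*d + r*(d + 6) + 96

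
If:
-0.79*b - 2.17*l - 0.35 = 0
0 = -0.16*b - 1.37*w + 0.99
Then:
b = 6.1875 - 8.5625*w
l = 3.11722350230415*w - 2.41388248847926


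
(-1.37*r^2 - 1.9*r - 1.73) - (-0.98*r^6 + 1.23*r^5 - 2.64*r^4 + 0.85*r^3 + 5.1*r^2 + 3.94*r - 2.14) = 0.98*r^6 - 1.23*r^5 + 2.64*r^4 - 0.85*r^3 - 6.47*r^2 - 5.84*r + 0.41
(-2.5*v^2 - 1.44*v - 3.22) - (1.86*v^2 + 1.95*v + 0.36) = -4.36*v^2 - 3.39*v - 3.58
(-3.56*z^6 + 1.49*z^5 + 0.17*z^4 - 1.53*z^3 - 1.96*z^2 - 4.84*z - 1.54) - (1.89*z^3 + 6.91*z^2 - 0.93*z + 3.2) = -3.56*z^6 + 1.49*z^5 + 0.17*z^4 - 3.42*z^3 - 8.87*z^2 - 3.91*z - 4.74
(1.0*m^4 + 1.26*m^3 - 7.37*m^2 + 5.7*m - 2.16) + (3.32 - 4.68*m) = 1.0*m^4 + 1.26*m^3 - 7.37*m^2 + 1.02*m + 1.16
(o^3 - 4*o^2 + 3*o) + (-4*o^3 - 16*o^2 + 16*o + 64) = -3*o^3 - 20*o^2 + 19*o + 64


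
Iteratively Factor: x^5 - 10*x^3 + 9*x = (x + 3)*(x^4 - 3*x^3 - x^2 + 3*x) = (x - 1)*(x + 3)*(x^3 - 2*x^2 - 3*x) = x*(x - 1)*(x + 3)*(x^2 - 2*x - 3) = x*(x - 1)*(x + 1)*(x + 3)*(x - 3)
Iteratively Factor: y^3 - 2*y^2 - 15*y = (y - 5)*(y^2 + 3*y) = (y - 5)*(y + 3)*(y)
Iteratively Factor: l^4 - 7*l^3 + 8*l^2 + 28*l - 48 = (l - 2)*(l^3 - 5*l^2 - 2*l + 24) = (l - 4)*(l - 2)*(l^2 - l - 6) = (l - 4)*(l - 2)*(l + 2)*(l - 3)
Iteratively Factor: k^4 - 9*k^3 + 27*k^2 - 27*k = (k - 3)*(k^3 - 6*k^2 + 9*k) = (k - 3)^2*(k^2 - 3*k) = k*(k - 3)^2*(k - 3)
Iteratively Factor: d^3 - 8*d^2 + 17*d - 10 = (d - 1)*(d^2 - 7*d + 10) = (d - 5)*(d - 1)*(d - 2)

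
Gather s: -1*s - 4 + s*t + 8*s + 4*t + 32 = s*(t + 7) + 4*t + 28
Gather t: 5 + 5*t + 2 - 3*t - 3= 2*t + 4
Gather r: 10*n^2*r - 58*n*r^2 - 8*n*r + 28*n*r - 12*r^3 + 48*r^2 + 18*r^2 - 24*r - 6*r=-12*r^3 + r^2*(66 - 58*n) + r*(10*n^2 + 20*n - 30)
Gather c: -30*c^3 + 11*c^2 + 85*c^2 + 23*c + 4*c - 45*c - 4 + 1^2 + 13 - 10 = -30*c^3 + 96*c^2 - 18*c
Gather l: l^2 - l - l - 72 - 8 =l^2 - 2*l - 80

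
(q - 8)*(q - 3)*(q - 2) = q^3 - 13*q^2 + 46*q - 48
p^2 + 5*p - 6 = (p - 1)*(p + 6)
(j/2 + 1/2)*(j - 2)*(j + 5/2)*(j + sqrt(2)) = j^4/2 + sqrt(2)*j^3/2 + 3*j^3/4 - 9*j^2/4 + 3*sqrt(2)*j^2/4 - 9*sqrt(2)*j/4 - 5*j/2 - 5*sqrt(2)/2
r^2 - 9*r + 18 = (r - 6)*(r - 3)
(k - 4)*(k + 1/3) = k^2 - 11*k/3 - 4/3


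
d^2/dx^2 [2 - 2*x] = 0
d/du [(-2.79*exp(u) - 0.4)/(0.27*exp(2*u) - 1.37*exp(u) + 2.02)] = (0.7533*exp(2*u) + 0.216*exp(u) - 6.1838)*exp(u)/(0.0729*exp(4*u) - 0.7398*exp(3*u) + 2.9677*exp(2*u) - 5.5348*exp(u) + 4.0804)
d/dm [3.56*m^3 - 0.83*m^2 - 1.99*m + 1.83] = 10.68*m^2 - 1.66*m - 1.99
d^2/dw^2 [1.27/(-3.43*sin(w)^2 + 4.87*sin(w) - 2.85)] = (59.765692*sin(w)^4 - 63.642621*sin(w)^3 - 109.187615*sin(w)^2 + 144.912207*sin(w) - 35.411156)/(3.43*sin(w)^2 - 4.87*sin(w) + 2.85)^3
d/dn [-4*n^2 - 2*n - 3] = -8*n - 2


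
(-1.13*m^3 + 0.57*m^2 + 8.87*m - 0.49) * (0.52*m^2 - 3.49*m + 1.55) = -0.5876*m^5 + 4.2401*m^4 + 0.8716*m^3 - 30.3276*m^2 + 15.4586*m - 0.7595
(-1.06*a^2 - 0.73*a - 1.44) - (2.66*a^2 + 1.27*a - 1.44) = -3.72*a^2 - 2.0*a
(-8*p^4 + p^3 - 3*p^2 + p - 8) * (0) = 0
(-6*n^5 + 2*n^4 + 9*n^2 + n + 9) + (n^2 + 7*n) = -6*n^5 + 2*n^4 + 10*n^2 + 8*n + 9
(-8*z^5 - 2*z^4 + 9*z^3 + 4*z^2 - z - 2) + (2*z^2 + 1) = -8*z^5 - 2*z^4 + 9*z^3 + 6*z^2 - z - 1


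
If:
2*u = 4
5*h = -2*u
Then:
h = -4/5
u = 2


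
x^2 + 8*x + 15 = (x + 3)*(x + 5)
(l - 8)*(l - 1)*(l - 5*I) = l^3 - 9*l^2 - 5*I*l^2 + 8*l + 45*I*l - 40*I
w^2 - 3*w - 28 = (w - 7)*(w + 4)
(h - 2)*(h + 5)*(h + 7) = h^3 + 10*h^2 + 11*h - 70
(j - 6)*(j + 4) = j^2 - 2*j - 24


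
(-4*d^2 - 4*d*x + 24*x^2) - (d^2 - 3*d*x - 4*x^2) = -5*d^2 - d*x + 28*x^2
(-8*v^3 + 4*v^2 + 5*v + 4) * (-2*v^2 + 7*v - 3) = 16*v^5 - 64*v^4 + 42*v^3 + 15*v^2 + 13*v - 12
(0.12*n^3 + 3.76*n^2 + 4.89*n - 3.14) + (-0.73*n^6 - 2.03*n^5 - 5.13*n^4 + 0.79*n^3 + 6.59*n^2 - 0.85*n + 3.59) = -0.73*n^6 - 2.03*n^5 - 5.13*n^4 + 0.91*n^3 + 10.35*n^2 + 4.04*n + 0.45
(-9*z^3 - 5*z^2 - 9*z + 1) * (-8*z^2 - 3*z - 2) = 72*z^5 + 67*z^4 + 105*z^3 + 29*z^2 + 15*z - 2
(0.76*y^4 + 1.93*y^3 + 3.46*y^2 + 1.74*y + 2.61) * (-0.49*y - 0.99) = -0.3724*y^5 - 1.6981*y^4 - 3.6061*y^3 - 4.278*y^2 - 3.0015*y - 2.5839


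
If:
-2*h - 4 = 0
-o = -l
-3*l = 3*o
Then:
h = -2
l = 0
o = 0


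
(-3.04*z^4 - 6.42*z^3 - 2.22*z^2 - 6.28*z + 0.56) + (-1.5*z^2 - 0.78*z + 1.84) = -3.04*z^4 - 6.42*z^3 - 3.72*z^2 - 7.06*z + 2.4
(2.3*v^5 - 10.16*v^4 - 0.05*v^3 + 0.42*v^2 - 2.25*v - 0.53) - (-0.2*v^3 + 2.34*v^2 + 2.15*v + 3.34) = 2.3*v^5 - 10.16*v^4 + 0.15*v^3 - 1.92*v^2 - 4.4*v - 3.87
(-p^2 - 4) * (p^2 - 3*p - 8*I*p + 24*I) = -p^4 + 3*p^3 + 8*I*p^3 - 4*p^2 - 24*I*p^2 + 12*p + 32*I*p - 96*I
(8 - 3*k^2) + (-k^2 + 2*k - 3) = -4*k^2 + 2*k + 5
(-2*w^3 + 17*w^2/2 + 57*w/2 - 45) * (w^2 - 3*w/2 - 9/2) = -2*w^5 + 23*w^4/2 + 99*w^3/4 - 126*w^2 - 243*w/4 + 405/2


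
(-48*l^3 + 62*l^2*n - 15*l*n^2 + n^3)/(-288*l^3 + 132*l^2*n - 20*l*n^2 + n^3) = (l - n)/(6*l - n)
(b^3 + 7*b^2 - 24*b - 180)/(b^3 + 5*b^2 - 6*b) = (b^2 + b - 30)/(b*(b - 1))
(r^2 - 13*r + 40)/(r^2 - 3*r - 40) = (r - 5)/(r + 5)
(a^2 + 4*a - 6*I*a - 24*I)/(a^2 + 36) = (a + 4)/(a + 6*I)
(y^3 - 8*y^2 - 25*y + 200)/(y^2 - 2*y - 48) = (y^2 - 25)/(y + 6)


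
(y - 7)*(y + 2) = y^2 - 5*y - 14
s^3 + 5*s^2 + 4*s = s*(s + 1)*(s + 4)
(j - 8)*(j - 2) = j^2 - 10*j + 16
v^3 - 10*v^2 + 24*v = v*(v - 6)*(v - 4)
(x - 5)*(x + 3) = x^2 - 2*x - 15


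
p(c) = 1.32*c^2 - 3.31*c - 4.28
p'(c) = 2.64*c - 3.31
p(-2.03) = 7.88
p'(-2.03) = -8.67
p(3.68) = 1.42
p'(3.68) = 6.41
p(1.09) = -6.32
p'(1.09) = -0.43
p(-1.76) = 5.63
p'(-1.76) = -7.96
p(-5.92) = 61.58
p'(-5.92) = -18.94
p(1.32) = -6.35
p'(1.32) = 0.17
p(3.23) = -1.20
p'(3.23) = 5.22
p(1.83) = -5.92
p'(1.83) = 1.52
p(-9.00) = 132.43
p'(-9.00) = -27.07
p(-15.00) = 342.37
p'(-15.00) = -42.91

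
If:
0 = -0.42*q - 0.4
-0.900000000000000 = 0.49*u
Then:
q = -0.95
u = -1.84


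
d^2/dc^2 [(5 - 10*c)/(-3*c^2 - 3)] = 10*(4*c^2*(2*c - 1) + (1 - 6*c)*(c^2 + 1))/(3*(c^2 + 1)^3)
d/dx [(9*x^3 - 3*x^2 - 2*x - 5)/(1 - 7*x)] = (-126*x^3 + 48*x^2 - 6*x - 37)/(49*x^2 - 14*x + 1)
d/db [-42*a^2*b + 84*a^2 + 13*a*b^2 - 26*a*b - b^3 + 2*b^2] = -42*a^2 + 26*a*b - 26*a - 3*b^2 + 4*b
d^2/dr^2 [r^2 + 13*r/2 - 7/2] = 2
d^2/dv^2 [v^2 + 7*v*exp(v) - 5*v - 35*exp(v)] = 7*v*exp(v) - 21*exp(v) + 2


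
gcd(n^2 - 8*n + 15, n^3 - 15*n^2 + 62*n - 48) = 1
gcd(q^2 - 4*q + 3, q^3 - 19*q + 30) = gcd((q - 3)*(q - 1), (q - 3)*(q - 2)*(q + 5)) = q - 3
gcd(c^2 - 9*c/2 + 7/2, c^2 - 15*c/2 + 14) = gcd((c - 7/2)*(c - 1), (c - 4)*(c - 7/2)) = c - 7/2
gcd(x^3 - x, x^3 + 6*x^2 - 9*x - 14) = x + 1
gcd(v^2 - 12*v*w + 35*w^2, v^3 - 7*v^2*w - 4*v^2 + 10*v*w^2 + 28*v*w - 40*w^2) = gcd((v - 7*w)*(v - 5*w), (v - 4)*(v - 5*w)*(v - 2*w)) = v - 5*w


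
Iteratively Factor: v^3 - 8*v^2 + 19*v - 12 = (v - 1)*(v^2 - 7*v + 12) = (v - 3)*(v - 1)*(v - 4)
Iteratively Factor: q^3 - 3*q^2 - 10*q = (q)*(q^2 - 3*q - 10) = q*(q - 5)*(q + 2)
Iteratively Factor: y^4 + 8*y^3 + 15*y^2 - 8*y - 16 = (y + 4)*(y^3 + 4*y^2 - y - 4) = (y + 1)*(y + 4)*(y^2 + 3*y - 4) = (y - 1)*(y + 1)*(y + 4)*(y + 4)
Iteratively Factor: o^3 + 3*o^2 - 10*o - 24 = (o - 3)*(o^2 + 6*o + 8) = (o - 3)*(o + 2)*(o + 4)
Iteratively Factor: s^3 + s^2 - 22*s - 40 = (s + 4)*(s^2 - 3*s - 10) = (s - 5)*(s + 4)*(s + 2)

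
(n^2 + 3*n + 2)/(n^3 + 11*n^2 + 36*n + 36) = (n + 1)/(n^2 + 9*n + 18)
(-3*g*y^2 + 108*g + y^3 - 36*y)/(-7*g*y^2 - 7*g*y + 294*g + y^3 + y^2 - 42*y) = (-3*g*y - 18*g + y^2 + 6*y)/(-7*g*y - 49*g + y^2 + 7*y)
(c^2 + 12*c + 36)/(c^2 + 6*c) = (c + 6)/c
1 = 1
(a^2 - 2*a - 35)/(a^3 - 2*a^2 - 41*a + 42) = (a + 5)/(a^2 + 5*a - 6)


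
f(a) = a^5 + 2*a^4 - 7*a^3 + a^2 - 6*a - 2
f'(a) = 5*a^4 + 8*a^3 - 21*a^2 + 2*a - 6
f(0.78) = -8.36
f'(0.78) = -11.57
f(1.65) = -13.57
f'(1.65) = 13.12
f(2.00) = -2.00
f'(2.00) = 58.00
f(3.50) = 514.47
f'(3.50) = 837.06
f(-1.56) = 38.97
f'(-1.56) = -60.98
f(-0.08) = -1.51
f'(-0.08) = -6.30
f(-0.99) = 12.68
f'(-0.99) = -31.52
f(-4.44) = -291.20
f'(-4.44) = 814.04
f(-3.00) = 133.00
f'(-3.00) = -12.00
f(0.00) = -2.00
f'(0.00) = -6.00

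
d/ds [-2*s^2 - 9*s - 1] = -4*s - 9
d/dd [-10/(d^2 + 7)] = 20*d/(d^2 + 7)^2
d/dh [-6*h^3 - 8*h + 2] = -18*h^2 - 8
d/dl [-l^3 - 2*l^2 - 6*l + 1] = -3*l^2 - 4*l - 6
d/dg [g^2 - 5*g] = 2*g - 5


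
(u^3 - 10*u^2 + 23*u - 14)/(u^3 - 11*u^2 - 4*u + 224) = (u^2 - 3*u + 2)/(u^2 - 4*u - 32)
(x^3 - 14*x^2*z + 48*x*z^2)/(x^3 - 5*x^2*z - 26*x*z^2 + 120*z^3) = x*(x - 8*z)/(x^2 + x*z - 20*z^2)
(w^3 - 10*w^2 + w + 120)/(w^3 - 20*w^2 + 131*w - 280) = (w + 3)/(w - 7)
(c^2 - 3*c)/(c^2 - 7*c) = (c - 3)/(c - 7)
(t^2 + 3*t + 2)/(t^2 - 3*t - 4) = (t + 2)/(t - 4)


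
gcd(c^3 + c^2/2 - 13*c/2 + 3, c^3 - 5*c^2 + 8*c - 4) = c - 2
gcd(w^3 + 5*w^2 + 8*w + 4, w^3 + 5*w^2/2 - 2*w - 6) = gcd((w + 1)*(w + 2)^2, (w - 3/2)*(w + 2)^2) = w^2 + 4*w + 4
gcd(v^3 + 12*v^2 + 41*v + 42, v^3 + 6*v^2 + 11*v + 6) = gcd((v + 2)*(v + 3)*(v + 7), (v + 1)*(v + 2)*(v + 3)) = v^2 + 5*v + 6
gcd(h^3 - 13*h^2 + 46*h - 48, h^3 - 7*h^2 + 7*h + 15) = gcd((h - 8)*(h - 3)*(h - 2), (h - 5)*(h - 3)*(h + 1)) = h - 3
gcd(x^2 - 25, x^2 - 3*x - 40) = x + 5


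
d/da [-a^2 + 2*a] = 2 - 2*a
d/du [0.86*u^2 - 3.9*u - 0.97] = 1.72*u - 3.9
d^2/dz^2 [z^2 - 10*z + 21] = 2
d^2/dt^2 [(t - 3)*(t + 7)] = 2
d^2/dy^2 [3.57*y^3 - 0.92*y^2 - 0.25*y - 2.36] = 21.42*y - 1.84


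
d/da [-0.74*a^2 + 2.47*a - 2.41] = 2.47 - 1.48*a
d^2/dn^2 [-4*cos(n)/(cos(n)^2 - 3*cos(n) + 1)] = (-4*sin(n)^2*cos(n) - 12*sin(n)^2 - 24*cos(n) + 36)*sin(n)^2/(sin(n)^2 + 3*cos(n) - 2)^3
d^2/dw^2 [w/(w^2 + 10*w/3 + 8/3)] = 6*(4*w*(3*w + 5)^2 - (9*w + 10)*(3*w^2 + 10*w + 8))/(3*w^2 + 10*w + 8)^3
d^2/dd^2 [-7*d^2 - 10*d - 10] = -14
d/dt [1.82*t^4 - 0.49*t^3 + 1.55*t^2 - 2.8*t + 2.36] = 7.28*t^3 - 1.47*t^2 + 3.1*t - 2.8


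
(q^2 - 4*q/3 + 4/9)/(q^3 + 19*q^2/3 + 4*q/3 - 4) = (q - 2/3)/(q^2 + 7*q + 6)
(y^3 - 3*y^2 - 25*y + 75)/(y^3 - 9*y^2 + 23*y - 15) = (y + 5)/(y - 1)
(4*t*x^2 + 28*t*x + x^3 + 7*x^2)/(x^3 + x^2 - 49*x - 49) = x*(4*t + x)/(x^2 - 6*x - 7)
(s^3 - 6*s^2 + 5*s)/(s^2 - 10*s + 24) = s*(s^2 - 6*s + 5)/(s^2 - 10*s + 24)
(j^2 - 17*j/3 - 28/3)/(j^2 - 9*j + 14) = (j + 4/3)/(j - 2)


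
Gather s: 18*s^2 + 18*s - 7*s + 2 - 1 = 18*s^2 + 11*s + 1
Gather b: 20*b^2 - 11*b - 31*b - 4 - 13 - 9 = 20*b^2 - 42*b - 26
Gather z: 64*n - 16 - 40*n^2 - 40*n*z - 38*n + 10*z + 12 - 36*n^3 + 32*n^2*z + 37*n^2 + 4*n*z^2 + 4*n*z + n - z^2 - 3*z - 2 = -36*n^3 - 3*n^2 + 27*n + z^2*(4*n - 1) + z*(32*n^2 - 36*n + 7) - 6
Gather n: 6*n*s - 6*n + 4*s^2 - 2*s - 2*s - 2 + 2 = n*(6*s - 6) + 4*s^2 - 4*s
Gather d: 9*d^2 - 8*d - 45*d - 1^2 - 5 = 9*d^2 - 53*d - 6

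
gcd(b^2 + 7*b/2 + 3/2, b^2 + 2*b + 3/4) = b + 1/2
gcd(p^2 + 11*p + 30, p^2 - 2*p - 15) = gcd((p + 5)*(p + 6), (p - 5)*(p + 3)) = 1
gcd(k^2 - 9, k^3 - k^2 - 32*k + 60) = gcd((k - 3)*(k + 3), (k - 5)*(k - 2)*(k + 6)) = 1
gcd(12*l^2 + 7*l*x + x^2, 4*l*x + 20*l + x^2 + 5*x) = 4*l + x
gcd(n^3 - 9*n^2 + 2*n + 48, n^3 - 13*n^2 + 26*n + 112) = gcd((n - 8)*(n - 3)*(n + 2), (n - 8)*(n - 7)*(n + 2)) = n^2 - 6*n - 16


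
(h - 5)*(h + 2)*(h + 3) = h^3 - 19*h - 30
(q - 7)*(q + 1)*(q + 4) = q^3 - 2*q^2 - 31*q - 28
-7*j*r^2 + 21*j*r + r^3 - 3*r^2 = r*(-7*j + r)*(r - 3)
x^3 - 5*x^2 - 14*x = x*(x - 7)*(x + 2)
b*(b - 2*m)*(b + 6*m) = b^3 + 4*b^2*m - 12*b*m^2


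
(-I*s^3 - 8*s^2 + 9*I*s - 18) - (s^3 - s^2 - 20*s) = -s^3 - I*s^3 - 7*s^2 + 20*s + 9*I*s - 18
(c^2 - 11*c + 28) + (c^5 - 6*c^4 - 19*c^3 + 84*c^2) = c^5 - 6*c^4 - 19*c^3 + 85*c^2 - 11*c + 28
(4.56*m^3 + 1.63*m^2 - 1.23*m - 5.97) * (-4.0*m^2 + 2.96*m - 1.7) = -18.24*m^5 + 6.9776*m^4 + 1.9928*m^3 + 17.4682*m^2 - 15.5802*m + 10.149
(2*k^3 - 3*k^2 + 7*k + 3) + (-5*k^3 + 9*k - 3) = -3*k^3 - 3*k^2 + 16*k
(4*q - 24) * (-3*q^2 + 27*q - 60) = -12*q^3 + 180*q^2 - 888*q + 1440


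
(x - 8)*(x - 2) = x^2 - 10*x + 16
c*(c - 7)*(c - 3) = c^3 - 10*c^2 + 21*c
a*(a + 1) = a^2 + a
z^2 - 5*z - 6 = (z - 6)*(z + 1)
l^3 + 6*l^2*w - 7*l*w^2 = l*(l - w)*(l + 7*w)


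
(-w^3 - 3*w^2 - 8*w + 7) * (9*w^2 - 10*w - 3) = -9*w^5 - 17*w^4 - 39*w^3 + 152*w^2 - 46*w - 21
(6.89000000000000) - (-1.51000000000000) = 8.40000000000000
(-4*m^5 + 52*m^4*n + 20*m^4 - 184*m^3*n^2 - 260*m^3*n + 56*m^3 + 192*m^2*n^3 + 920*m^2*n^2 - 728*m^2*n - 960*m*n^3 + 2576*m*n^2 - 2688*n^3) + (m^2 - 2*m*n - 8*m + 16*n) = -4*m^5 + 52*m^4*n + 20*m^4 - 184*m^3*n^2 - 260*m^3*n + 56*m^3 + 192*m^2*n^3 + 920*m^2*n^2 - 728*m^2*n + m^2 - 960*m*n^3 + 2576*m*n^2 - 2*m*n - 8*m - 2688*n^3 + 16*n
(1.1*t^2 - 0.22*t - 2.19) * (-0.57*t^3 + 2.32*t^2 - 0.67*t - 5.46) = -0.627*t^5 + 2.6774*t^4 + 0.000899999999999901*t^3 - 10.9394*t^2 + 2.6685*t + 11.9574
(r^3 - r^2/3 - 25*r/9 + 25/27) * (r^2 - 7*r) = r^5 - 22*r^4/3 - 4*r^3/9 + 550*r^2/27 - 175*r/27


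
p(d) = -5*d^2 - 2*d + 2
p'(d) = -10*d - 2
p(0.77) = -2.50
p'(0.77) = -9.70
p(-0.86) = 0.02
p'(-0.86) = 6.60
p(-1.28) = -3.63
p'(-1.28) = 10.80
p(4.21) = -95.04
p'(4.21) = -44.10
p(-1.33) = -4.18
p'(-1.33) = 11.30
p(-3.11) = -40.14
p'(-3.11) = 29.10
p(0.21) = 1.36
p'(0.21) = -4.10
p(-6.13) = -173.62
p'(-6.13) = 59.30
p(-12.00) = -694.00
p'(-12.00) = 118.00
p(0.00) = 2.00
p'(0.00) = -2.00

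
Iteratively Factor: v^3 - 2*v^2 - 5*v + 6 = (v - 1)*(v^2 - v - 6) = (v - 3)*(v - 1)*(v + 2)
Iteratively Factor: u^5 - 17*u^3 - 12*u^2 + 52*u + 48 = (u - 2)*(u^4 + 2*u^3 - 13*u^2 - 38*u - 24) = (u - 2)*(u + 2)*(u^3 - 13*u - 12) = (u - 4)*(u - 2)*(u + 2)*(u^2 + 4*u + 3) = (u - 4)*(u - 2)*(u + 1)*(u + 2)*(u + 3)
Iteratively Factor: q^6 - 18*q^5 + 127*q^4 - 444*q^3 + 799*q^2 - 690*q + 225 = (q - 1)*(q^5 - 17*q^4 + 110*q^3 - 334*q^2 + 465*q - 225) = (q - 3)*(q - 1)*(q^4 - 14*q^3 + 68*q^2 - 130*q + 75) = (q - 5)*(q - 3)*(q - 1)*(q^3 - 9*q^2 + 23*q - 15) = (q - 5)^2*(q - 3)*(q - 1)*(q^2 - 4*q + 3) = (q - 5)^2*(q - 3)^2*(q - 1)*(q - 1)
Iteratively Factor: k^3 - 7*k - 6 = (k - 3)*(k^2 + 3*k + 2) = (k - 3)*(k + 1)*(k + 2)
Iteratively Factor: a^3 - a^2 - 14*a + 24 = (a - 3)*(a^2 + 2*a - 8) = (a - 3)*(a - 2)*(a + 4)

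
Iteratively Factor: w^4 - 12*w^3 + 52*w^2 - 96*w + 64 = (w - 4)*(w^3 - 8*w^2 + 20*w - 16) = (w - 4)*(w - 2)*(w^2 - 6*w + 8) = (w - 4)^2*(w - 2)*(w - 2)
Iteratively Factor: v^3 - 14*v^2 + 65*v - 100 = (v - 4)*(v^2 - 10*v + 25) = (v - 5)*(v - 4)*(v - 5)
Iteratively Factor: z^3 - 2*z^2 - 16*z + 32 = (z - 2)*(z^2 - 16) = (z - 2)*(z + 4)*(z - 4)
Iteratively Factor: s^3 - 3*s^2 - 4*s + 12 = (s - 3)*(s^2 - 4) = (s - 3)*(s + 2)*(s - 2)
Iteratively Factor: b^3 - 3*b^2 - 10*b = (b - 5)*(b^2 + 2*b) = b*(b - 5)*(b + 2)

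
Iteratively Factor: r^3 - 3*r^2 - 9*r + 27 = (r - 3)*(r^2 - 9) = (r - 3)*(r + 3)*(r - 3)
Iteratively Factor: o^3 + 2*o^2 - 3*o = (o + 3)*(o^2 - o) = o*(o + 3)*(o - 1)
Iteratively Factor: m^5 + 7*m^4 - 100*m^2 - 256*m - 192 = (m + 2)*(m^4 + 5*m^3 - 10*m^2 - 80*m - 96) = (m - 4)*(m + 2)*(m^3 + 9*m^2 + 26*m + 24) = (m - 4)*(m + 2)^2*(m^2 + 7*m + 12) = (m - 4)*(m + 2)^2*(m + 4)*(m + 3)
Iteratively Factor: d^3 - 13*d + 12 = (d + 4)*(d^2 - 4*d + 3) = (d - 3)*(d + 4)*(d - 1)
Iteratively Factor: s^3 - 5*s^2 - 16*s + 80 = (s - 4)*(s^2 - s - 20) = (s - 4)*(s + 4)*(s - 5)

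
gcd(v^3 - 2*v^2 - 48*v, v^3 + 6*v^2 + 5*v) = v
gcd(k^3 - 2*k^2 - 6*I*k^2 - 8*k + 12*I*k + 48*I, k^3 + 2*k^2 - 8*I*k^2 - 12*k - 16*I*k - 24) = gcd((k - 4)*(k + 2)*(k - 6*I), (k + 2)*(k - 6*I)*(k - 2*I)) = k^2 + k*(2 - 6*I) - 12*I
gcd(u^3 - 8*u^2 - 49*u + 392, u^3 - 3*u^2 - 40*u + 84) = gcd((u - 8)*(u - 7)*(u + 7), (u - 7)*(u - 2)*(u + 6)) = u - 7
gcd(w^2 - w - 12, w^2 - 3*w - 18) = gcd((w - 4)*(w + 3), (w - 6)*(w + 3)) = w + 3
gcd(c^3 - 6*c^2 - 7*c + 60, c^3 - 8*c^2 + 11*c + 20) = c^2 - 9*c + 20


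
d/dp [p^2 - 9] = 2*p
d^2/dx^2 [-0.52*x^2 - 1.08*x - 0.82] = -1.04000000000000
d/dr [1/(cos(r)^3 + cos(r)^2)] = (3*cos(r) + 2)*sin(r)/((cos(r) + 1)^2*cos(r)^3)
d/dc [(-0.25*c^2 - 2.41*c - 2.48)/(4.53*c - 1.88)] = (-1.1325*c^2 + 0.94*c + 15.7652)/(20.5209*c^2 - 17.0328*c + 3.5344)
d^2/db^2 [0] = 0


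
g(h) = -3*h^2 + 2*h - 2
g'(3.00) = -16.00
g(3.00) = -23.00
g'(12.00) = -70.00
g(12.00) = -410.00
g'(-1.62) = 11.72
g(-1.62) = -13.11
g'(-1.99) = 13.94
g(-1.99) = -17.86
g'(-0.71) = 6.26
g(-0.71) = -4.93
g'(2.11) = -10.66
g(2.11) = -11.14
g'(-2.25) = 15.50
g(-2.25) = -21.69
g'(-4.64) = 29.84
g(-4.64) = -75.87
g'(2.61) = -13.66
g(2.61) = -17.22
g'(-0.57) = 5.42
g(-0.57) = -4.11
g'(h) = 2 - 6*h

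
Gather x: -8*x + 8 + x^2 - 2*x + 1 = x^2 - 10*x + 9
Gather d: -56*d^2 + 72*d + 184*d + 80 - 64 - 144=-56*d^2 + 256*d - 128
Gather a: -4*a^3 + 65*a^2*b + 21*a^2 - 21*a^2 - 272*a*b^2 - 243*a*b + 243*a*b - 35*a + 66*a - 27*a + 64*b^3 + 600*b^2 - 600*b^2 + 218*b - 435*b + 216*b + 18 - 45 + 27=-4*a^3 + 65*a^2*b + a*(4 - 272*b^2) + 64*b^3 - b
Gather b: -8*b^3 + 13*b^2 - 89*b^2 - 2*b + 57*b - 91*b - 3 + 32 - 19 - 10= -8*b^3 - 76*b^2 - 36*b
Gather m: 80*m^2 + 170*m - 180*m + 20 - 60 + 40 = 80*m^2 - 10*m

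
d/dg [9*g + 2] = 9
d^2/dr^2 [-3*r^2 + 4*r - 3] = -6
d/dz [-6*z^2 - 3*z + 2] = -12*z - 3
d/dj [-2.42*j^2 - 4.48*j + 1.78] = -4.84*j - 4.48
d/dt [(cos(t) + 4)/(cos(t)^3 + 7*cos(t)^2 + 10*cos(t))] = (115*cos(t) + 19*cos(2*t) + cos(3*t) + 99)*sin(t)/(2*(cos(t) + 2)^2*(cos(t) + 5)^2*cos(t)^2)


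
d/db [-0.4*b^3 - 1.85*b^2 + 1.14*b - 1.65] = -1.2*b^2 - 3.7*b + 1.14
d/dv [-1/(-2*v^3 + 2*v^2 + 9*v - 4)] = (-6*v^2 + 4*v + 9)/(2*v^3 - 2*v^2 - 9*v + 4)^2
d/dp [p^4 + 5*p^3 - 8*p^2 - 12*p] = 4*p^3 + 15*p^2 - 16*p - 12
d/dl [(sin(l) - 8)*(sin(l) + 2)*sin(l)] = (3*sin(l)^2 - 12*sin(l) - 16)*cos(l)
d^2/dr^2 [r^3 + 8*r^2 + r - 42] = 6*r + 16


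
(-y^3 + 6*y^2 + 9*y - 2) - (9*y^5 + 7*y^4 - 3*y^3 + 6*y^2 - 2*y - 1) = -9*y^5 - 7*y^4 + 2*y^3 + 11*y - 1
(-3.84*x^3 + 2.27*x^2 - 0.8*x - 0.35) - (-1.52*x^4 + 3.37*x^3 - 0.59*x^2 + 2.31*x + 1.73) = 1.52*x^4 - 7.21*x^3 + 2.86*x^2 - 3.11*x - 2.08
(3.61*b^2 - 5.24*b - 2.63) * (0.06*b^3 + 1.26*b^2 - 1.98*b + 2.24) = 0.2166*b^5 + 4.2342*b^4 - 13.908*b^3 + 15.1478*b^2 - 6.5302*b - 5.8912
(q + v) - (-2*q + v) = 3*q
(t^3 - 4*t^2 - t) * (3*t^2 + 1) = 3*t^5 - 12*t^4 - 2*t^3 - 4*t^2 - t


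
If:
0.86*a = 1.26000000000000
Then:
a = 1.47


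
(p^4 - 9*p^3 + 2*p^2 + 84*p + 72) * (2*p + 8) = 2*p^5 - 10*p^4 - 68*p^3 + 184*p^2 + 816*p + 576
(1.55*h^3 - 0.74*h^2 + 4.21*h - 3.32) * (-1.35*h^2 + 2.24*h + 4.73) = -2.0925*h^5 + 4.471*h^4 - 0.00959999999999983*h^3 + 10.4122*h^2 + 12.4765*h - 15.7036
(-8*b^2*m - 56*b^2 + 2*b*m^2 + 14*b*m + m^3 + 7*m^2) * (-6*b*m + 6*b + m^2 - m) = 48*b^3*m^2 + 288*b^3*m - 336*b^3 - 20*b^2*m^3 - 120*b^2*m^2 + 140*b^2*m - 4*b*m^4 - 24*b*m^3 + 28*b*m^2 + m^5 + 6*m^4 - 7*m^3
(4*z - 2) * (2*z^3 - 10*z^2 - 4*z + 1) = 8*z^4 - 44*z^3 + 4*z^2 + 12*z - 2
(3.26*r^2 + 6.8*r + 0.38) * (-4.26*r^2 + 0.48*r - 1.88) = -13.8876*r^4 - 27.4032*r^3 - 4.4836*r^2 - 12.6016*r - 0.7144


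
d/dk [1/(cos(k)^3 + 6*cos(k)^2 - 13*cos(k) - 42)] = (3*cos(k)^2 + 12*cos(k) - 13)*sin(k)/(cos(k)^3 + 6*cos(k)^2 - 13*cos(k) - 42)^2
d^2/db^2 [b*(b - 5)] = 2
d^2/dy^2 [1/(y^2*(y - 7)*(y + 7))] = 2*(10*y^4 - 441*y^2 + 7203)/(y^4*(y^6 - 147*y^4 + 7203*y^2 - 117649))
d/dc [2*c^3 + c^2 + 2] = 2*c*(3*c + 1)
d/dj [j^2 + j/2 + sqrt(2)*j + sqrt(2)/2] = 2*j + 1/2 + sqrt(2)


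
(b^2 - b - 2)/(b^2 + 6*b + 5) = (b - 2)/(b + 5)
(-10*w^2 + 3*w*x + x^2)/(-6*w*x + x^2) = (10*w^2 - 3*w*x - x^2)/(x*(6*w - x))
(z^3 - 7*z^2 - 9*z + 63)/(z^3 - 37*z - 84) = (z - 3)/(z + 4)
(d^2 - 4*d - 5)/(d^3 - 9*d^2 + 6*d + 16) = (d - 5)/(d^2 - 10*d + 16)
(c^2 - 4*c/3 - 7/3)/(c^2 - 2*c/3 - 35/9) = 3*(c + 1)/(3*c + 5)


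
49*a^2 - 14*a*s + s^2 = (-7*a + s)^2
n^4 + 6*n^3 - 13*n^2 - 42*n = n*(n - 3)*(n + 2)*(n + 7)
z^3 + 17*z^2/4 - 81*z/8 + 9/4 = (z - 3/2)*(z - 1/4)*(z + 6)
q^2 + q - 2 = (q - 1)*(q + 2)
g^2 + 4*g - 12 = (g - 2)*(g + 6)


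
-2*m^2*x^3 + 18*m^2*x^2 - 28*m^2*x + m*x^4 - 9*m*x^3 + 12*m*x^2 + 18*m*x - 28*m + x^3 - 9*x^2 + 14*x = (-2*m + x)*(x - 7)*(x - 2)*(m*x + 1)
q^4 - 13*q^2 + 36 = (q - 3)*(q - 2)*(q + 2)*(q + 3)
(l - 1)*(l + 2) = l^2 + l - 2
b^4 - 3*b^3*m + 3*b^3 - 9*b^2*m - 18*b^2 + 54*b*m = b*(b - 3)*(b + 6)*(b - 3*m)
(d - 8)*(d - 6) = d^2 - 14*d + 48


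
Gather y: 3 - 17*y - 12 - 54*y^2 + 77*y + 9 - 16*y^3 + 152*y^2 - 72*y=-16*y^3 + 98*y^2 - 12*y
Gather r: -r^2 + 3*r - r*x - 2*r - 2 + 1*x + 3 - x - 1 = -r^2 + r*(1 - x)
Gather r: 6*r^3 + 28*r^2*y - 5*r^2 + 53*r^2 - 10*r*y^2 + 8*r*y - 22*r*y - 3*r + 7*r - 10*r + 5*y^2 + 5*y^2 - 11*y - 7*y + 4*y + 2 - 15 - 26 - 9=6*r^3 + r^2*(28*y + 48) + r*(-10*y^2 - 14*y - 6) + 10*y^2 - 14*y - 48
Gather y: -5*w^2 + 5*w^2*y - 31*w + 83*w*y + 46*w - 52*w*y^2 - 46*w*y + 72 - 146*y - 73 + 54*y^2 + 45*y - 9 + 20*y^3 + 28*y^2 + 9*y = -5*w^2 + 15*w + 20*y^3 + y^2*(82 - 52*w) + y*(5*w^2 + 37*w - 92) - 10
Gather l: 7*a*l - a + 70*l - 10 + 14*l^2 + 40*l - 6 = -a + 14*l^2 + l*(7*a + 110) - 16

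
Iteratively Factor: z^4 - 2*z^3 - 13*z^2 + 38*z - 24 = (z - 3)*(z^3 + z^2 - 10*z + 8) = (z - 3)*(z - 1)*(z^2 + 2*z - 8) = (z - 3)*(z - 1)*(z + 4)*(z - 2)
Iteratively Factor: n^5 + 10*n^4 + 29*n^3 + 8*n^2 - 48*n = (n - 1)*(n^4 + 11*n^3 + 40*n^2 + 48*n) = (n - 1)*(n + 4)*(n^3 + 7*n^2 + 12*n) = (n - 1)*(n + 4)^2*(n^2 + 3*n) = n*(n - 1)*(n + 4)^2*(n + 3)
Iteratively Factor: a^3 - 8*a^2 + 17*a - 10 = (a - 5)*(a^2 - 3*a + 2) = (a - 5)*(a - 2)*(a - 1)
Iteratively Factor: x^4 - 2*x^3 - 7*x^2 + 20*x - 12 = (x - 1)*(x^3 - x^2 - 8*x + 12) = (x - 2)*(x - 1)*(x^2 + x - 6) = (x - 2)^2*(x - 1)*(x + 3)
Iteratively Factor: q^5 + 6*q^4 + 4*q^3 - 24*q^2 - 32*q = (q + 2)*(q^4 + 4*q^3 - 4*q^2 - 16*q) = (q - 2)*(q + 2)*(q^3 + 6*q^2 + 8*q) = q*(q - 2)*(q + 2)*(q^2 + 6*q + 8) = q*(q - 2)*(q + 2)*(q + 4)*(q + 2)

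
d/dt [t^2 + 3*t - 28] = 2*t + 3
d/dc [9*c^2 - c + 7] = 18*c - 1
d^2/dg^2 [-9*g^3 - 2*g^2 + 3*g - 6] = -54*g - 4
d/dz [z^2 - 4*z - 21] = 2*z - 4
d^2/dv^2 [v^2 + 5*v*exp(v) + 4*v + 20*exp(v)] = 5*v*exp(v) + 30*exp(v) + 2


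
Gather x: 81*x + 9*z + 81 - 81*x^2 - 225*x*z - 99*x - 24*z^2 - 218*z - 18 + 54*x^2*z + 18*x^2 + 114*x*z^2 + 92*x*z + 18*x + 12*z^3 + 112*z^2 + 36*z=x^2*(54*z - 63) + x*(114*z^2 - 133*z) + 12*z^3 + 88*z^2 - 173*z + 63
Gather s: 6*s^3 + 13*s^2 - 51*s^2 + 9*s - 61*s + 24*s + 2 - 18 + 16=6*s^3 - 38*s^2 - 28*s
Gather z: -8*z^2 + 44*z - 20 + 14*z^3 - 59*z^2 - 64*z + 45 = 14*z^3 - 67*z^2 - 20*z + 25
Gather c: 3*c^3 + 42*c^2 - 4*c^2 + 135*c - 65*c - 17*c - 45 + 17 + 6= 3*c^3 + 38*c^2 + 53*c - 22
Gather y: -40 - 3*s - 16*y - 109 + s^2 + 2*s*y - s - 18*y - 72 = s^2 - 4*s + y*(2*s - 34) - 221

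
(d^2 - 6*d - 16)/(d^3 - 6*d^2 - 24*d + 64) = (d + 2)/(d^2 + 2*d - 8)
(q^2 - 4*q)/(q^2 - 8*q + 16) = q/(q - 4)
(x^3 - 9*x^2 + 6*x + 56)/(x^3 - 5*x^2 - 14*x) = (x - 4)/x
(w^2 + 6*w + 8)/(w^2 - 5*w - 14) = (w + 4)/(w - 7)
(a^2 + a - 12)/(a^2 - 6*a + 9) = (a + 4)/(a - 3)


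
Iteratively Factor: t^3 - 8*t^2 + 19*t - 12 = (t - 1)*(t^2 - 7*t + 12) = (t - 3)*(t - 1)*(t - 4)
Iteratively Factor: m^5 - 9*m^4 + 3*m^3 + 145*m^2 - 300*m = (m - 5)*(m^4 - 4*m^3 - 17*m^2 + 60*m) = m*(m - 5)*(m^3 - 4*m^2 - 17*m + 60) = m*(m - 5)^2*(m^2 + m - 12) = m*(m - 5)^2*(m - 3)*(m + 4)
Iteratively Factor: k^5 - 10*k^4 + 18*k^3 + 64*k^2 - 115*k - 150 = (k - 5)*(k^4 - 5*k^3 - 7*k^2 + 29*k + 30) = (k - 5)*(k + 1)*(k^3 - 6*k^2 - k + 30) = (k - 5)*(k - 3)*(k + 1)*(k^2 - 3*k - 10) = (k - 5)*(k - 3)*(k + 1)*(k + 2)*(k - 5)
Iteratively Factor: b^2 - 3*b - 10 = (b - 5)*(b + 2)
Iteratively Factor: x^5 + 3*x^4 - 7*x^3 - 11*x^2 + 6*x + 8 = (x - 1)*(x^4 + 4*x^3 - 3*x^2 - 14*x - 8) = (x - 1)*(x + 1)*(x^3 + 3*x^2 - 6*x - 8) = (x - 1)*(x + 1)*(x + 4)*(x^2 - x - 2) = (x - 1)*(x + 1)^2*(x + 4)*(x - 2)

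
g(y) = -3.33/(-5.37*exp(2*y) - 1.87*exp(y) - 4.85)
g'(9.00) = 0.00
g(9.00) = 0.00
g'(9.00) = 0.00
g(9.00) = 0.00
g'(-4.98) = -0.00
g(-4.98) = 0.68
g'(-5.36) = -0.00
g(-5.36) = 0.69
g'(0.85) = -0.14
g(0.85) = 0.09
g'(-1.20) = -0.15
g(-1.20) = 0.56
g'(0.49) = -0.21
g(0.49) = 0.15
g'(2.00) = -0.02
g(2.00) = 0.01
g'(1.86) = -0.03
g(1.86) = 0.01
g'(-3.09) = -0.01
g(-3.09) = 0.67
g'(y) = -3.33*(10.74*exp(2*y) + 1.87*exp(y))/(-5.37*exp(2*y) - 1.87*exp(y) - 4.85)^2 = (-35.7642*exp(y) - 6.2271)*exp(y)/(5.37*exp(2*y) + 1.87*exp(y) + 4.85)^2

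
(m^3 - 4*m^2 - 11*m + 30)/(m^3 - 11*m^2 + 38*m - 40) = (m + 3)/(m - 4)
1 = 1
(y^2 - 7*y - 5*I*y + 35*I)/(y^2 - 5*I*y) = (y - 7)/y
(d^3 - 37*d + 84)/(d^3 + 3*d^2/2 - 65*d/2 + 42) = 2*(d - 3)/(2*d - 3)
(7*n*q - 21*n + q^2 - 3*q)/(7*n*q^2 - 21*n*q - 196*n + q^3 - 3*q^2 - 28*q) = (q - 3)/(q^2 - 3*q - 28)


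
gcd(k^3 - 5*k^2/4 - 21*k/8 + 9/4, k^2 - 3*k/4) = k - 3/4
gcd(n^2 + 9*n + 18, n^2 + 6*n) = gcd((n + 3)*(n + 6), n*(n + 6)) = n + 6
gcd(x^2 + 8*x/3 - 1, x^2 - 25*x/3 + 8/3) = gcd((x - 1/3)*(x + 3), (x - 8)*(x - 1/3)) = x - 1/3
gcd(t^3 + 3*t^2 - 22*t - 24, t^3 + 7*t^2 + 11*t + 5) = t + 1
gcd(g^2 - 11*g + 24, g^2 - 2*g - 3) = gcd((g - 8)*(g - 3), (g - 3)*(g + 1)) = g - 3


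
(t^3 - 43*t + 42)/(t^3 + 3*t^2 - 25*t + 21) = (t - 6)/(t - 3)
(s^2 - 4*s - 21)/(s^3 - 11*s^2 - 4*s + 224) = (s + 3)/(s^2 - 4*s - 32)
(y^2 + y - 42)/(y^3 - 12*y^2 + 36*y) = (y + 7)/(y*(y - 6))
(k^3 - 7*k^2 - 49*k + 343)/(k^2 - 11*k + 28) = (k^2 - 49)/(k - 4)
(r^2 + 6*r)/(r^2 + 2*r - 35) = r*(r + 6)/(r^2 + 2*r - 35)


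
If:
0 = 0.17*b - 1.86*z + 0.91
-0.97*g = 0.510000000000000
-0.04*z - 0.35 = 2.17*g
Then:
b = 210.99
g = -0.53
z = 19.77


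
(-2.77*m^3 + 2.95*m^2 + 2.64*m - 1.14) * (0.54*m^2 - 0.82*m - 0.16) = -1.4958*m^5 + 3.8644*m^4 - 0.5502*m^3 - 3.2524*m^2 + 0.5124*m + 0.1824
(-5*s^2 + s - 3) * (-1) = 5*s^2 - s + 3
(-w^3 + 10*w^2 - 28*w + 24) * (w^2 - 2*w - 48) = -w^5 + 12*w^4 - 400*w^2 + 1296*w - 1152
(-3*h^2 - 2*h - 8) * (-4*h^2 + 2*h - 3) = 12*h^4 + 2*h^3 + 37*h^2 - 10*h + 24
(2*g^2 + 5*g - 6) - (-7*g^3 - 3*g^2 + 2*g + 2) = 7*g^3 + 5*g^2 + 3*g - 8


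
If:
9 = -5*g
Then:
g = -9/5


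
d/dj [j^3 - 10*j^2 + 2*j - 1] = 3*j^2 - 20*j + 2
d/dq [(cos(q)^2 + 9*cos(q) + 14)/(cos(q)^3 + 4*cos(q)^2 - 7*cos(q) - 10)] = (cos(q)^4 + 18*cos(q)^3 + 85*cos(q)^2 + 132*cos(q) - 8)*sin(q)/((cos(q) - 2)^2*(cos(q) + 1)^2*(cos(q) + 5)^2)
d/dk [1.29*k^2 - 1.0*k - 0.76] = 2.58*k - 1.0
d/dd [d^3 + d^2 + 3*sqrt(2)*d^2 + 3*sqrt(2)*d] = 3*d^2 + 2*d + 6*sqrt(2)*d + 3*sqrt(2)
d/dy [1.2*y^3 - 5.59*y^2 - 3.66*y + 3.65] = 3.6*y^2 - 11.18*y - 3.66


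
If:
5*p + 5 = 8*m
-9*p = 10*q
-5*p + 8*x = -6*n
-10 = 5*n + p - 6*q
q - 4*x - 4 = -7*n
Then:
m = -65/216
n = -14/135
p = -40/27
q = 4/3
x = -229/270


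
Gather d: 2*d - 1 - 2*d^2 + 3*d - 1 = -2*d^2 + 5*d - 2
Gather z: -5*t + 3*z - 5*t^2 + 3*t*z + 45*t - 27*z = -5*t^2 + 40*t + z*(3*t - 24)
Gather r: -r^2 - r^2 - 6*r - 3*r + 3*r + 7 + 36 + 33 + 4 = -2*r^2 - 6*r + 80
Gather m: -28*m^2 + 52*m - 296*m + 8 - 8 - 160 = -28*m^2 - 244*m - 160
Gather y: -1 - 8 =-9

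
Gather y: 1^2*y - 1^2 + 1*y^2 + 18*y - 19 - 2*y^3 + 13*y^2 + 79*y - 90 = -2*y^3 + 14*y^2 + 98*y - 110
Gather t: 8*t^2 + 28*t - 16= 8*t^2 + 28*t - 16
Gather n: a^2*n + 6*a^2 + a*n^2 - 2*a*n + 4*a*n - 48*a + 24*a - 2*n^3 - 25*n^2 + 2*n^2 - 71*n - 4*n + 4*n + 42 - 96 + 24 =6*a^2 - 24*a - 2*n^3 + n^2*(a - 23) + n*(a^2 + 2*a - 71) - 30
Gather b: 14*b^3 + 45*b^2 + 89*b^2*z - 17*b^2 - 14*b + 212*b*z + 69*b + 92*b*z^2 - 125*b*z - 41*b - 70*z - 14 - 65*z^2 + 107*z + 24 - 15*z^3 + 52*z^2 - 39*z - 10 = 14*b^3 + b^2*(89*z + 28) + b*(92*z^2 + 87*z + 14) - 15*z^3 - 13*z^2 - 2*z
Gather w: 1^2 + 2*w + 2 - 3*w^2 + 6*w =-3*w^2 + 8*w + 3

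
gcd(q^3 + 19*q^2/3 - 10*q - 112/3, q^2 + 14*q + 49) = q + 7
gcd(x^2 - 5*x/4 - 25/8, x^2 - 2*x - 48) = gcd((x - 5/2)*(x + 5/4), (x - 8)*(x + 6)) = 1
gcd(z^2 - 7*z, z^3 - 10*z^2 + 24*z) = z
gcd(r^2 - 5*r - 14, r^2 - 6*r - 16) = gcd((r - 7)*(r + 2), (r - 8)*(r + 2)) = r + 2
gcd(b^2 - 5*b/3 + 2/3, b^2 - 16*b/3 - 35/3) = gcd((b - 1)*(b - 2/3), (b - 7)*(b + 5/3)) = 1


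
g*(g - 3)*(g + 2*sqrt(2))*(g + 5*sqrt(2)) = g^4 - 3*g^3 + 7*sqrt(2)*g^3 - 21*sqrt(2)*g^2 + 20*g^2 - 60*g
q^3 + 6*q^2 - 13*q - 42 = (q - 3)*(q + 2)*(q + 7)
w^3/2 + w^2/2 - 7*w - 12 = (w/2 + 1)*(w - 4)*(w + 3)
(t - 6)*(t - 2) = t^2 - 8*t + 12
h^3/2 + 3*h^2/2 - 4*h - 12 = (h/2 + sqrt(2))*(h + 3)*(h - 2*sqrt(2))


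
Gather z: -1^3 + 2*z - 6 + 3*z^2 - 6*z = 3*z^2 - 4*z - 7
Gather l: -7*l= -7*l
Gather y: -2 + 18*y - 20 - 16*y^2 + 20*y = -16*y^2 + 38*y - 22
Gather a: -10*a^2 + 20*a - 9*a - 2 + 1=-10*a^2 + 11*a - 1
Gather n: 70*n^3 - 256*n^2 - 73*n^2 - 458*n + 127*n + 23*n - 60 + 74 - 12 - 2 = 70*n^3 - 329*n^2 - 308*n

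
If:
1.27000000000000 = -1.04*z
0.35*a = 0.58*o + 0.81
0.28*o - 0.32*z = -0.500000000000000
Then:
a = -2.96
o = -3.18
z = -1.22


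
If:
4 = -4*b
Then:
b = -1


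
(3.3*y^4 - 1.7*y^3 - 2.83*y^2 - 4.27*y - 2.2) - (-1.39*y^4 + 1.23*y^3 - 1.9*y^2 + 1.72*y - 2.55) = 4.69*y^4 - 2.93*y^3 - 0.93*y^2 - 5.99*y + 0.35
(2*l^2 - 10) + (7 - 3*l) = 2*l^2 - 3*l - 3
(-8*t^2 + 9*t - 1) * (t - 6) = -8*t^3 + 57*t^2 - 55*t + 6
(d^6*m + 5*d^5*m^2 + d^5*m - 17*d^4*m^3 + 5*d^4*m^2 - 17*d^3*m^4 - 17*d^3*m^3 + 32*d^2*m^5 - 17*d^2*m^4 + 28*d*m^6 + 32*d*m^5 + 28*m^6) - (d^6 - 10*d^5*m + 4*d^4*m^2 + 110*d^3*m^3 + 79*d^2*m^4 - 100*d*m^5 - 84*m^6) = d^6*m - d^6 + 5*d^5*m^2 + 11*d^5*m - 17*d^4*m^3 + d^4*m^2 - 17*d^3*m^4 - 127*d^3*m^3 + 32*d^2*m^5 - 96*d^2*m^4 + 28*d*m^6 + 132*d*m^5 + 112*m^6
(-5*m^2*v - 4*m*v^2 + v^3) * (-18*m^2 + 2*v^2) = 90*m^4*v + 72*m^3*v^2 - 28*m^2*v^3 - 8*m*v^4 + 2*v^5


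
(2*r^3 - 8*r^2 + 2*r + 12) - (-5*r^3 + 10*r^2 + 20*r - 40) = 7*r^3 - 18*r^2 - 18*r + 52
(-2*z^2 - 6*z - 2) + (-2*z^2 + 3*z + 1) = -4*z^2 - 3*z - 1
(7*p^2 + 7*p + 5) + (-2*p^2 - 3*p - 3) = 5*p^2 + 4*p + 2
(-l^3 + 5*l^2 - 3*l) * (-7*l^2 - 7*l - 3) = 7*l^5 - 28*l^4 - 11*l^3 + 6*l^2 + 9*l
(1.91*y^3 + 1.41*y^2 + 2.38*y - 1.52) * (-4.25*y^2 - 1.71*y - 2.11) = -8.1175*y^5 - 9.2586*y^4 - 16.5562*y^3 - 0.5849*y^2 - 2.4226*y + 3.2072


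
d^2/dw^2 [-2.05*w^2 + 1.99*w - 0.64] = -4.10000000000000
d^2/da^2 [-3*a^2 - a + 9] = -6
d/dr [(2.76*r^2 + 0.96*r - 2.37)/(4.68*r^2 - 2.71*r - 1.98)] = (-11.9724*r^2 + 11.2536*r - 8.3235)/(21.9024*r^4 - 25.3656*r^3 - 11.1887*r^2 + 10.7316*r + 3.9204)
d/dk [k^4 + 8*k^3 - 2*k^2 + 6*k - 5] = 4*k^3 + 24*k^2 - 4*k + 6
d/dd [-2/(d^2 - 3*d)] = 2*(2*d - 3)/(d^2*(d - 3)^2)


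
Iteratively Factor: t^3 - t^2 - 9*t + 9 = (t - 3)*(t^2 + 2*t - 3) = (t - 3)*(t - 1)*(t + 3)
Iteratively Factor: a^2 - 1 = (a - 1)*(a + 1)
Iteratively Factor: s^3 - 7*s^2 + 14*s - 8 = (s - 1)*(s^2 - 6*s + 8) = (s - 4)*(s - 1)*(s - 2)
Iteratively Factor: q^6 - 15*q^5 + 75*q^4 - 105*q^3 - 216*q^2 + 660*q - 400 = (q - 5)*(q^5 - 10*q^4 + 25*q^3 + 20*q^2 - 116*q + 80) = (q - 5)^2*(q^4 - 5*q^3 + 20*q - 16) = (q - 5)^2*(q - 2)*(q^3 - 3*q^2 - 6*q + 8) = (q - 5)^2*(q - 4)*(q - 2)*(q^2 + q - 2) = (q - 5)^2*(q - 4)*(q - 2)*(q - 1)*(q + 2)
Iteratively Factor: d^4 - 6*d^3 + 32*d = (d + 2)*(d^3 - 8*d^2 + 16*d) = (d - 4)*(d + 2)*(d^2 - 4*d) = (d - 4)^2*(d + 2)*(d)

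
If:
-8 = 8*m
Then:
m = -1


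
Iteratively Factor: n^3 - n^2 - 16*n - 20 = (n + 2)*(n^2 - 3*n - 10) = (n - 5)*(n + 2)*(n + 2)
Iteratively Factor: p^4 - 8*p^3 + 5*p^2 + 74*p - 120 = (p - 4)*(p^3 - 4*p^2 - 11*p + 30) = (p - 4)*(p - 2)*(p^2 - 2*p - 15) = (p - 4)*(p - 2)*(p + 3)*(p - 5)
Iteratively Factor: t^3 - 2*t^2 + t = (t - 1)*(t^2 - t) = t*(t - 1)*(t - 1)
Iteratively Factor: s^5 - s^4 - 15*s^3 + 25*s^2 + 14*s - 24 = (s - 2)*(s^4 + s^3 - 13*s^2 - s + 12) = (s - 2)*(s - 1)*(s^3 + 2*s^2 - 11*s - 12) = (s - 2)*(s - 1)*(s + 4)*(s^2 - 2*s - 3) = (s - 3)*(s - 2)*(s - 1)*(s + 4)*(s + 1)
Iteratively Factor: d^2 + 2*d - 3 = (d + 3)*(d - 1)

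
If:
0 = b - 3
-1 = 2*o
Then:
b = 3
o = -1/2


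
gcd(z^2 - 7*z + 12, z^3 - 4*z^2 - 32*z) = 1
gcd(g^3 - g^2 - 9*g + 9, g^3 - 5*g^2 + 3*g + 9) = g - 3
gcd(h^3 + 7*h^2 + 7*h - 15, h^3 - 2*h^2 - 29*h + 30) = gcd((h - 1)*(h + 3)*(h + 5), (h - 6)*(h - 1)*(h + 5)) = h^2 + 4*h - 5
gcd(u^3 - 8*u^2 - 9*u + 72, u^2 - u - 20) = 1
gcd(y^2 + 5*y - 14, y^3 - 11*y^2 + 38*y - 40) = y - 2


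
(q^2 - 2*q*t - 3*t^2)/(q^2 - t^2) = (q - 3*t)/(q - t)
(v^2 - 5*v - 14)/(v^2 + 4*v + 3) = (v^2 - 5*v - 14)/(v^2 + 4*v + 3)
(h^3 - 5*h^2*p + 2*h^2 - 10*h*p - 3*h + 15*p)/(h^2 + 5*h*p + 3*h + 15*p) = (h^2 - 5*h*p - h + 5*p)/(h + 5*p)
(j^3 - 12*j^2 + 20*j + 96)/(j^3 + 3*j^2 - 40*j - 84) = (j - 8)/(j + 7)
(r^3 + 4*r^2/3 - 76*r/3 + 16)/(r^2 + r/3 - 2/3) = (r^2 + 2*r - 24)/(r + 1)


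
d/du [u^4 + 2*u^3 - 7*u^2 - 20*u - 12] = 4*u^3 + 6*u^2 - 14*u - 20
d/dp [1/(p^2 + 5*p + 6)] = (-2*p - 5)/(p^2 + 5*p + 6)^2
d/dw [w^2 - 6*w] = 2*w - 6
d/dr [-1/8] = 0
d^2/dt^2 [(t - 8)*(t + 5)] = 2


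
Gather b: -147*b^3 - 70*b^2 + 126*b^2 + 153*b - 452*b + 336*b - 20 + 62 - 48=-147*b^3 + 56*b^2 + 37*b - 6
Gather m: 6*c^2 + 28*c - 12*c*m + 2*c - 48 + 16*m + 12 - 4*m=6*c^2 + 30*c + m*(12 - 12*c) - 36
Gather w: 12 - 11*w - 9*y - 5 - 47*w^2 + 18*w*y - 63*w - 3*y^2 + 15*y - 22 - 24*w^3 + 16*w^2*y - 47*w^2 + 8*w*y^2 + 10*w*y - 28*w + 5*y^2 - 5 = -24*w^3 + w^2*(16*y - 94) + w*(8*y^2 + 28*y - 102) + 2*y^2 + 6*y - 20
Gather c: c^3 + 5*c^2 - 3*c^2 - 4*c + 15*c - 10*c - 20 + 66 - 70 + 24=c^3 + 2*c^2 + c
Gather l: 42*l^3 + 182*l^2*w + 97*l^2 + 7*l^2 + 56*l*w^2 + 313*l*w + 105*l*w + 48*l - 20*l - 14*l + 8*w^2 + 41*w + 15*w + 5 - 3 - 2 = 42*l^3 + l^2*(182*w + 104) + l*(56*w^2 + 418*w + 14) + 8*w^2 + 56*w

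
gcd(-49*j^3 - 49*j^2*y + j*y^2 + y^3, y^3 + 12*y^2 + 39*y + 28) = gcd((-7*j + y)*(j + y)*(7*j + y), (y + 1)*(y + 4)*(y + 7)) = 1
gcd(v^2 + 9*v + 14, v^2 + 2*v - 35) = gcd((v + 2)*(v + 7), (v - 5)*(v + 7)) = v + 7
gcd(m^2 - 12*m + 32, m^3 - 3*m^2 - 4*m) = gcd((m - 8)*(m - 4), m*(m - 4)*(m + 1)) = m - 4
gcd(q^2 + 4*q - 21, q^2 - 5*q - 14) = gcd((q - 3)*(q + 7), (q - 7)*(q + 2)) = 1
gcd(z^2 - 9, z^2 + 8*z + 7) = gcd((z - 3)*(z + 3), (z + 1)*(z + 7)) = 1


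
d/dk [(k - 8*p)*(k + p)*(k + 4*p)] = 3*k^2 - 6*k*p - 36*p^2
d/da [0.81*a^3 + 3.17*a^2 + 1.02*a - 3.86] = 2.43*a^2 + 6.34*a + 1.02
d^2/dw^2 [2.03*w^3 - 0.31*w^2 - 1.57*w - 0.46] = 12.18*w - 0.62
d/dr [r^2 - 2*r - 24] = 2*r - 2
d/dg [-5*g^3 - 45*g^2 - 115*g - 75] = -15*g^2 - 90*g - 115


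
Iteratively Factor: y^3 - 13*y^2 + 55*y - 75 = (y - 3)*(y^2 - 10*y + 25) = (y - 5)*(y - 3)*(y - 5)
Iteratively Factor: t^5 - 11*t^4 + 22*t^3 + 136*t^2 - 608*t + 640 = (t - 4)*(t^4 - 7*t^3 - 6*t^2 + 112*t - 160) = (t - 4)*(t + 4)*(t^3 - 11*t^2 + 38*t - 40) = (t - 4)^2*(t + 4)*(t^2 - 7*t + 10) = (t - 4)^2*(t - 2)*(t + 4)*(t - 5)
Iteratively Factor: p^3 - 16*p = (p - 4)*(p^2 + 4*p) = p*(p - 4)*(p + 4)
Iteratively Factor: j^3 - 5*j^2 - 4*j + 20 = (j + 2)*(j^2 - 7*j + 10) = (j - 5)*(j + 2)*(j - 2)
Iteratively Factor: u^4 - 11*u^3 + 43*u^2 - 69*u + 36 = (u - 3)*(u^3 - 8*u^2 + 19*u - 12) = (u - 4)*(u - 3)*(u^2 - 4*u + 3) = (u - 4)*(u - 3)^2*(u - 1)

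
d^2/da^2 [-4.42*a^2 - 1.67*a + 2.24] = -8.84000000000000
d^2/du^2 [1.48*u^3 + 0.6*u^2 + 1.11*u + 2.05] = 8.88*u + 1.2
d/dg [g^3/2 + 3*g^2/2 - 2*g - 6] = 3*g^2/2 + 3*g - 2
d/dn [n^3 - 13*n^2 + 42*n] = 3*n^2 - 26*n + 42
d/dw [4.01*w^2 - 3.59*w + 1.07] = 8.02*w - 3.59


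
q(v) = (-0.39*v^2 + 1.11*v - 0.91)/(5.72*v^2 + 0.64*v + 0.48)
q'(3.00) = -0.01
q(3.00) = -0.02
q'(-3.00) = -0.04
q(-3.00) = -0.15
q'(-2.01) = -0.09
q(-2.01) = -0.21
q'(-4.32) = -0.02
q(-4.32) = -0.12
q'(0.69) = 0.37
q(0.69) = -0.09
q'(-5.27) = -0.01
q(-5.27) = -0.11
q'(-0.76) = -0.95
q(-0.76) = -0.60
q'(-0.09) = 0.72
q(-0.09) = -2.16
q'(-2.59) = -0.05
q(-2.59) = -0.17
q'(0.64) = 0.46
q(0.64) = -0.11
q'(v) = (1.11 - 0.78*v)/(5.72*v^2 + 0.64*v + 0.48) + (-11.44*v - 0.64)*(-0.39*v^2 + 1.11*v - 0.91)/(5.72*v^2 + 0.64*v + 0.48)^2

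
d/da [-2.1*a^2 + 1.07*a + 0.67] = 1.07 - 4.2*a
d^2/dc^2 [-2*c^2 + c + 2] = -4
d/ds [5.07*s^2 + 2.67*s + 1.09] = 10.14*s + 2.67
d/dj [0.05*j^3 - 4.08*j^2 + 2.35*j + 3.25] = 0.15*j^2 - 8.16*j + 2.35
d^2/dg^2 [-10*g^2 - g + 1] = -20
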